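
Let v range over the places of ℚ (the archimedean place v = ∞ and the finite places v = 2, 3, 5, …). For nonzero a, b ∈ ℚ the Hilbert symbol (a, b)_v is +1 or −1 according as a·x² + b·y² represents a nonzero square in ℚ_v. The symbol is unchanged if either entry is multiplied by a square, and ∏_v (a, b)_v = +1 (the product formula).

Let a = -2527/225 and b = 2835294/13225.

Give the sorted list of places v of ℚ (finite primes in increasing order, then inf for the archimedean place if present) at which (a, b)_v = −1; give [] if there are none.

[3, 17]

(a, b) ≡ (-7, 7854) mod (ℚ^×)²; places V = {2, 3, 5, 7, 11, 17, 19, 23, ∞}.
(a,b)_17: α=0, u≡10; β=1, v≡5 (mod 17); (10|17)=-1, (5|17)=-1; sign (−1)^0·-1^1·-1^0 = -1.
(a,b)_19: α=2, u≡15; β=2, v≡7 (mod 19); (15|19)=-1, (7|19)=+1; sign (−1)^0·-1^2·+1^2 = +1.
(a,b)_5: α=-2, u≡2; β=-2, v≡1 (mod 5); (2|5)=-1, (1|5)=+1; sign (−1)^0·-1^-2·+1^-2 = +1.
(a,b)_7: α=1, u≡3; β=1, v≡4 (mod 7); (3|7)=-1, (4|7)=+1; sign (−1)^1·-1^1·+1^1 = +1.
(a,b)_23: α=0, u≡4; β=-2, v≡19 (mod 23); (4|23)=+1, (19|23)=-1; sign (−1)^0·+1^-2·-1^0 = +1.
(a,b)_2: α=0, β=1; u≡1, v≡7 (mod 8); ε(u)ε(v)=0·1, αω(v)=0·0, βω(u)=1·0; sum ≡ 0  ⇒  +1.
(a,b)_11: α=0, u≡5; β=1, v≡8 (mod 11); (5|11)=+1, (8|11)=-1; sign (−1)^0·+1^1·-1^0 = +1.
(a,b)_3: α=-2, u≡2; β=1, v≡2 (mod 3); (2|3)=-1, (2|3)=-1; sign (−1)^0·-1^1·-1^-2 = -1.
(a,b)_∞: sgn(-7)=−, sgn(7854)=+, so +1.
(-7, 7854 / ℚ) ramifies at {3, 17}: a division algebra.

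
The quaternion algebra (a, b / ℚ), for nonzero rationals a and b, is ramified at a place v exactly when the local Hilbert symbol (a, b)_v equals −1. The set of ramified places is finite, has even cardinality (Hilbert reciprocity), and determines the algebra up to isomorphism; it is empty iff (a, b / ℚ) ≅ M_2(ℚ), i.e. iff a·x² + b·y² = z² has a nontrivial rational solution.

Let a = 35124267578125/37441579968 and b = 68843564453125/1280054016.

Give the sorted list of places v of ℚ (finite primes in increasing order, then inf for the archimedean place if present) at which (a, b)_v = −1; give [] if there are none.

[2, 41]

(a, b) ≡ (293683, 22591) mod (ℚ^×)²; places V = {2, 3, 5, 7, 11, 13, 19, 29, 41, ∞}.
(a,b)_41: α=1, u≡30; β=1, v≡2 (mod 41); (30|41)=-1, (2|41)=+1; sign (−1)^0·-1^1·+1^1 = -1.
(a,b)_11: α=2, u≡3; β=2, v≡6 (mod 11); (3|11)=+1, (6|11)=-1; sign (−1)^0·+1^2·-1^2 = +1.
(a,b)_19: α=-3, u≡13; β=-3, v≡6 (mod 19); (13|19)=-1, (6|19)=+1; sign (−1)^1·-1^-3·+1^-3 = +1.
(a,b)_5: α=12, u≡3; β=10, v≡1 (mod 5); (3|5)=-1, (1|5)=+1; sign (−1)^0·-1^10·+1^12 = +1.
(a,b)_2: α=-6, β=-8; u≡3, v≡7 (mod 8); ε(u)ε(v)=1·1, αω(v)=-6·0, βω(u)=-8·1; sum ≡ 1  ⇒  -1.
(a,b)_∞: sgn(293683)=+, sgn(22591)=+, so +1.
(a,b)_29: α=1, u≡6; β=1, v≡7 (mod 29); (6|29)=+1, (7|29)=+1; sign (−1)^0·+1^1·+1^1 = +1.
(a,b)_3: α=-8, u≡1; β=-6, v≡1 (mod 3); (1|3)=+1, (1|3)=+1; sign (−1)^0·+1^-6·+1^-8 = +1.
(a,b)_7: α=0, u≡6; β=2, v≡1 (mod 7); (6|7)=-1, (1|7)=+1; sign (−1)^0·-1^2·+1^0 = +1.
(a,b)_13: α=-1, u≡4; β=0, v≡1 (mod 13); (4|13)=+1, (1|13)=+1; sign (−1)^0·+1^0·+1^-1 = +1.
|Ram(293683, 22591)| = 2, even; anisotropic at {2, 41}.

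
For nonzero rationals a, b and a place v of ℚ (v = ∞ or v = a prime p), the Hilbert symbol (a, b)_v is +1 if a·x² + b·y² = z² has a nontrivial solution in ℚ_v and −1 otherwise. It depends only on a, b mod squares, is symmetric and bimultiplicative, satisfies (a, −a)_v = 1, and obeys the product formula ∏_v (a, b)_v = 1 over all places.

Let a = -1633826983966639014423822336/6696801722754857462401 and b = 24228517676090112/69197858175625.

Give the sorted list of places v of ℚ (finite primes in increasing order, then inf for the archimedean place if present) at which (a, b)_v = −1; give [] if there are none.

Mod squares: a ≡ -19, b ≡ 203. Check v ∈ {∞, 2, 3, 5, 7, 11, 17, 19, 23, 29, 37}.
v=29: a=29^2·(≡17), b=29^1·(≡4) mod 29; (17|29)=-1, (4|29)=+1; (−1)^{2·1·14}·(-1)^1·(+1)^2 = -1.
v=11: a=11^6·(≡5), b=11^6·(≡3) mod 11; (5|11)=+1, (3|11)=+1; (−1)^{6·6·5}·(+1)^6·(+1)^6 = +1.
v=∞: -19 < 0 and 203 > 0  ⇒  (a,b)_∞ = +1.
v=17: a=17^-6·(≡2), b=17^-2·(≡9) mod 17; (2|17)=+1, (9|17)=+1; (−1)^{-6·-2·8}·(+1)^-2·(+1)^-6 = +1.
v=7: a=7^6·(≡2), b=7^1·(≡4) mod 7; (2|7)=+1, (4|7)=+1; (−1)^{6·1·3}·(+1)^1·(+1)^6 = +1.
v=19: a=19^3·(≡15), b=19^2·(≡10) mod 19; (15|19)=-1, (10|19)=-1; (−1)^{3·2·9}·(-1)^2·(-1)^3 = -1.
v=5: a=5^0·(≡4), b=5^-4·(≡2) mod 5; (4|5)=+1, (2|5)=-1; (−1)^{0·-4·2}·(+1)^-4·(-1)^0 = +1.
v=3: a=3^4·(≡2), b=3^6·(≡2) mod 3; (2|3)=-1, (2|3)=-1; (−1)^{4·6·1}·(-1)^6·(-1)^4 = +1.
v=23: a=23^-6·(≡4), b=23^-4·(≡7) mod 23; (4|23)=+1, (7|23)=-1; (−1)^{-6·-4·11}·(+1)^-4·(-1)^-6 = +1.
v=2: v_2(a)=24, v_2(b)=8; units ≡ 5, 3 (mod 8); ε·ε+αω+βω = 0·1+24·1+8·1 ≡ 0  ⇒  (a,b)_2 = +1.
v=37: a=37^-4·(≡24), b=37^-2·(≡15) mod 37; (24|37)=-1, (15|37)=-1; (−1)^{-4·-2·18}·(-1)^-2·(-1)^-4 = +1.
(-19, 203 / ℚ) ramifies at {19, 29}: a division algebra.

[19, 29]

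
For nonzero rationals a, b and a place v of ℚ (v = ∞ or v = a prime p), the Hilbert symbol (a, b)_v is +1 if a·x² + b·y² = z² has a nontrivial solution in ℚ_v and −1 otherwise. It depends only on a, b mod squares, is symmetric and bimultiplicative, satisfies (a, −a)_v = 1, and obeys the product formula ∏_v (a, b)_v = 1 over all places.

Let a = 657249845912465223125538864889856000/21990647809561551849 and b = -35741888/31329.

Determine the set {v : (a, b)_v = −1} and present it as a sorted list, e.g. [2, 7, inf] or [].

Mod squares: a ≡ 74364290, b ≡ -1547. Check v ∈ {∞, 2, 3, 5, 7, 11, 13, 17, 19, 23, 37, 43, 59}.
v=37: a=37^2·(≡4), b=37^0·(≡11) mod 37; (4|37)=+1, (11|37)=+1; (−1)^{2·0·18}·(+1)^0·(+1)^2 = +1.
v=43: a=43^-2·(≡40), b=43^0·(≡16) mod 43; (40|43)=+1, (16|43)=+1; (−1)^{-2·0·21}·(+1)^0·(+1)^-2 = +1.
v=2: v_2(a)=31, v_2(b)=6; units ≡ 1, 5 (mod 8); ε·ε+αω+βω = 0·0+31·1+6·0 ≡ 1  ⇒  (a,b)_2 = -1.
v=5: a=5^3·(≡2), b=5^0·(≡3) mod 5; (2|5)=-1, (3|5)=-1; (−1)^{3·0·2}·(-1)^0·(-1)^3 = -1.
v=∞: 74364290 > 0 and -1547 < 0  ⇒  (a,b)_∞ = +1.
v=19: a=19^9·(≡1), b=19^2·(≡9) mod 19; (1|19)=+1, (9|19)=+1; (−1)^{9·2·9}·(+1)^2·(+1)^9 = +1.
v=23: a=23^1·(≡10), b=23^0·(≡22) mod 23; (10|23)=-1, (22|23)=-1; (−1)^{1·0·11}·(-1)^0·(-1)^1 = -1.
v=11: a=11^1·(≡10), b=11^0·(≡5) mod 11; (10|11)=-1, (5|11)=+1; (−1)^{1·0·5}·(-1)^0·(+1)^1 = +1.
v=17: a=17^3·(≡13), b=17^1·(≡3) mod 17; (13|17)=+1, (3|17)=-1; (−1)^{3·1·8}·(+1)^1·(-1)^3 = -1.
v=59: a=59^-8·(≡57), b=59^-2·(≡15) mod 59; (57|59)=+1, (15|59)=+1; (−1)^{-8·-2·29}·(+1)^-2·(+1)^-8 = +1.
v=13: a=13^1·(≡6), b=13^1·(≡6) mod 13; (6|13)=-1, (6|13)=-1; (−1)^{1·1·6}·(-1)^1·(-1)^1 = +1.
v=7: a=7^3·(≡1), b=7^1·(≡3) mod 7; (1|7)=+1, (3|7)=-1; (−1)^{3·1·3}·(+1)^1·(-1)^3 = +1.
v=3: a=3^-4·(≡2), b=3^-2·(≡1) mod 3; (2|3)=-1, (1|3)=+1; (−1)^{-4·-2·1}·(-1)^-2·(+1)^-4 = +1.
Ram(74364290, -1547) = {2, 5, 17, 23}; no ℚ_2-point on the conic.

[2, 5, 17, 23]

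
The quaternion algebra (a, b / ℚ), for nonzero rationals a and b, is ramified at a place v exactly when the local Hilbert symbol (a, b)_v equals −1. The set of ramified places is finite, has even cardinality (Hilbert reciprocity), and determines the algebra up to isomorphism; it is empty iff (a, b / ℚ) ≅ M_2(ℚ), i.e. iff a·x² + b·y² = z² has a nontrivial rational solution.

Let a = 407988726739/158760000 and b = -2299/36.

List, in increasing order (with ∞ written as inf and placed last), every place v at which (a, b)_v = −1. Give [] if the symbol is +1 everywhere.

[19, 31]

(a, b) ≡ (230299, -19) mod (ℚ^×)²; places V = {2, 3, 5, 7, 11, 17, 19, 23, 31, ∞}.
(a,b)_23: α=1, u≡16; β=0, v≡16 (mod 23); (16|23)=+1, (16|23)=+1; sign (−1)^0·+1^0·+1^1 = +1.
(a,b)_2: α=-6, β=-2; u≡3, v≡5 (mod 8); ε(u)ε(v)=1·0, αω(v)=-6·1, βω(u)=-2·1; sum ≡ 0  ⇒  +1.
(a,b)_∞: sgn(230299)=+, sgn(-19)=−, so +1.
(a,b)_31: α=1, u≡8; β=0, v≡30 (mod 31); (8|31)=+1, (30|31)=-1; sign (−1)^0·+1^0·-1^1 = -1.
(a,b)_17: α=1, u≡2; β=0, v≡15 (mod 17); (2|17)=+1, (15|17)=+1; sign (−1)^0·+1^0·+1^1 = +1.
(a,b)_7: α=-2, u≡6; β=0, v≡4 (mod 7); (6|7)=-1, (4|7)=+1; sign (−1)^0·-1^0·+1^-2 = +1.
(a,b)_19: α=1, u≡2; β=1, v≡13 (mod 19); (2|19)=-1, (13|19)=-1; sign (−1)^1·-1^1·-1^1 = -1.
(a,b)_11: α=6, u≡1; β=2, v≡1 (mod 11); (1|11)=+1, (1|11)=+1; sign (−1)^0·+1^2·+1^6 = +1.
(a,b)_5: α=-4, u≡4; β=0, v≡1 (mod 5); (4|5)=+1, (1|5)=+1; sign (−1)^0·+1^0·+1^-4 = +1.
(a,b)_3: α=-4, u≡1; β=-2, v≡2 (mod 3); (1|3)=+1, (2|3)=-1; sign (−1)^0·+1^-2·-1^-4 = +1.
Ram(230299, -19) = {19, 31}; no ℚ_19-point on the conic.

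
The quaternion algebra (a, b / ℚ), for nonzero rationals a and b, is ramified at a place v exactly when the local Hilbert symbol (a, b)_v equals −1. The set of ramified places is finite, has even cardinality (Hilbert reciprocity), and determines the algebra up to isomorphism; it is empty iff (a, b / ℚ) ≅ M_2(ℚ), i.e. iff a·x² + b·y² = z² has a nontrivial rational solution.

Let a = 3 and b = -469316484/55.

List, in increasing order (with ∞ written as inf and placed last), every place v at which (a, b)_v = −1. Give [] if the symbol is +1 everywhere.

[3, 5, 7, 17]

Mod squares: a ≡ 3, b ≡ -255255. Check v ∈ {∞, 2, 3, 5, 7, 11, 13, 17, 53}.
v=13: a=13^0·(≡3), b=13^1·(≡6) mod 13; (3|13)=+1, (6|13)=-1; (−1)^{0·1·6}·(+1)^1·(-1)^0 = +1.
v=53: a=53^0·(≡3), b=53^2·(≡43) mod 53; (3|53)=-1, (43|53)=+1; (−1)^{0·2·26}·(-1)^2·(+1)^0 = +1.
v=17: a=17^0·(≡3), b=17^1·(≡15) mod 17; (3|17)=-1, (15|17)=+1; (−1)^{0·1·8}·(-1)^1·(+1)^0 = -1.
v=7: a=7^0·(≡3), b=7^1·(≡3) mod 7; (3|7)=-1, (3|7)=-1; (−1)^{0·1·3}·(-1)^1·(-1)^0 = -1.
v=5: a=5^0·(≡3), b=5^-1·(≡1) mod 5; (3|5)=-1, (1|5)=+1; (−1)^{0·-1·2}·(-1)^-1·(+1)^0 = -1.
v=2: v_2(a)=0, v_2(b)=2; units ≡ 3, 1 (mod 8); ε·ε+αω+βω = 1·0+0·0+2·1 ≡ 0  ⇒  (a,b)_2 = +1.
v=11: a=11^0·(≡3), b=11^-1·(≡9) mod 11; (3|11)=+1, (9|11)=+1; (−1)^{0·-1·5}·(+1)^-1·(+1)^0 = +1.
v=∞: 3 > 0 and -255255 < 0  ⇒  (a,b)_∞ = +1.
v=3: a=3^1·(≡1), b=3^3·(≡1) mod 3; (1|3)=+1, (1|3)=+1; (−1)^{1·3·1}·(+1)^3·(+1)^1 = -1.
|Ram(3, -255255)| = 4, even; anisotropic at {3, 5, 7, 17}.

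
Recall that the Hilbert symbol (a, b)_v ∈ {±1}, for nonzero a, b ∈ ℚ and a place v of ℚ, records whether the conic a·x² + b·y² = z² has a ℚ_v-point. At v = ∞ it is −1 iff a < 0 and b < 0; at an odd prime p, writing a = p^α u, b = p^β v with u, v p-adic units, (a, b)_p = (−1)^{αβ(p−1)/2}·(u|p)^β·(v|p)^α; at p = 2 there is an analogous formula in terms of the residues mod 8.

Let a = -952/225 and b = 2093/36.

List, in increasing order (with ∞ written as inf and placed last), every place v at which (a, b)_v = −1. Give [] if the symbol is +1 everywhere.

[2, 23]

(a, b) ≡ (-238, 2093) mod (ℚ^×)²; places V = {2, 3, 5, 7, 13, 17, 23, ∞}.
(a,b)_5: α=-2, u≡2; β=0, v≡3 (mod 5); (2|5)=-1, (3|5)=-1; sign (−1)^0·-1^0·-1^-2 = +1.
(a,b)_13: α=0, u≡9; β=1, v≡7 (mod 13); (9|13)=+1, (7|13)=-1; sign (−1)^0·+1^1·-1^0 = +1.
(a,b)_17: α=1, u≡3; β=0, v≡1 (mod 17); (3|17)=-1, (1|17)=+1; sign (−1)^0·-1^0·+1^1 = +1.
(a,b)_2: α=3, β=-2; u≡1, v≡5 (mod 8); ε(u)ε(v)=0·0, αω(v)=3·1, βω(u)=-2·0; sum ≡ 1  ⇒  -1.
(a,b)_23: α=0, u≡11; β=1, v≡7 (mod 23); (11|23)=-1, (7|23)=-1; sign (−1)^0·-1^1·-1^0 = -1.
(a,b)_7: α=1, u≡4; β=1, v≡5 (mod 7); (4|7)=+1, (5|7)=-1; sign (−1)^1·+1^1·-1^1 = +1.
(a,b)_∞: sgn(-238)=−, sgn(2093)=+, so +1.
(a,b)_3: α=-2, u≡2; β=-2, v≡2 (mod 3); (2|3)=-1, (2|3)=-1; sign (−1)^0·-1^-2·-1^-2 = +1.
|Ram(-238, 2093)| = 2, even; anisotropic at {2, 23}.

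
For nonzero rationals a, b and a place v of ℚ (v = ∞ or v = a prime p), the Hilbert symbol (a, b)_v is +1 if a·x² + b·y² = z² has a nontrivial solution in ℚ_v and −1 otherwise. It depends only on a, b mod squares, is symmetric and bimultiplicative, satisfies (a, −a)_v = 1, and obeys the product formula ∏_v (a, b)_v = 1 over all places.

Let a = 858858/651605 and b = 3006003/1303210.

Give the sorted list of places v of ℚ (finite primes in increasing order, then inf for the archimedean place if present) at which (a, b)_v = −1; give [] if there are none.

[3, 5]

(a, b) ≡ (210, 30) mod (ℚ^×)²; places V = {2, 3, 5, 7, 11, 13, 19, ∞}.
(a,b)_19: α=-4, u≡4; β=-4, v≡7 (mod 19); (4|19)=+1, (7|19)=+1; sign (−1)^0·+1^-4·+1^-4 = +1.
(a,b)_5: α=-1, u≡3; β=-1, v≡4 (mod 5); (3|5)=-1, (4|5)=+1; sign (−1)^0·-1^-1·+1^-1 = -1.
(a,b)_∞: sgn(210)=+, sgn(30)=+, so +1.
(a,b)_2: α=1, β=-1; u≡1, v≡7 (mod 8); ε(u)ε(v)=0·1, αω(v)=1·0, βω(u)=-1·0; sum ≡ 0  ⇒  +1.
(a,b)_11: α=2, u≡4; β=2, v≡7 (mod 11); (4|11)=+1, (7|11)=-1; sign (−1)^0·+1^2·-1^2 = +1.
(a,b)_7: α=1, u≡4; β=2, v≡1 (mod 7); (4|7)=+1, (1|7)=+1; sign (−1)^0·+1^2·+1^1 = +1.
(a,b)_3: α=1, u≡1; β=1, v≡1 (mod 3); (1|3)=+1, (1|3)=+1; sign (−1)^1·+1^1·+1^1 = -1.
(a,b)_13: α=2, u≡2; β=2, v≡10 (mod 13); (2|13)=-1, (10|13)=+1; sign (−1)^0·-1^2·+1^2 = +1.
Ram(210, 30) = {3, 5}; no ℚ_3-point on the conic.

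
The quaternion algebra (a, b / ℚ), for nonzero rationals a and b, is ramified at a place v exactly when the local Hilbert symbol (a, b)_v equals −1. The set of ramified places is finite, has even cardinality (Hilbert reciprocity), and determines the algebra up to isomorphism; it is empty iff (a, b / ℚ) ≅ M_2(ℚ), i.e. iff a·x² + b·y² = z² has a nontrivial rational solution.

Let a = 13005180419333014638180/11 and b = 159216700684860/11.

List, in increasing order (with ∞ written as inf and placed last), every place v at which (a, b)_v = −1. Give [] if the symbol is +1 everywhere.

Mod squares: a ≡ 12155, b ≡ 165. Check v ∈ {∞, 2, 3, 5, 7, 11, 13, 17}.
v=2: v_2(a)=2, v_2(b)=2; units ≡ 3, 5 (mod 8); ε·ε+αω+βω = 1·0+2·1+2·1 ≡ 0  ⇒  (a,b)_2 = +1.
v=3: a=3^16·(≡2), b=3^9·(≡1) mod 3; (2|3)=-1, (1|3)=+1; (−1)^{16·9·1}·(-1)^9·(+1)^16 = -1.
v=∞: 12155 > 0 and 165 > 0  ⇒  (a,b)_∞ = +1.
v=5: a=5^1·(≡1), b=5^1·(≡2) mod 5; (1|5)=+1, (2|5)=-1; (−1)^{1·1·2}·(+1)^1·(-1)^1 = -1.
v=7: a=7^2·(≡6), b=7^2·(≡4) mod 7; (6|7)=-1, (4|7)=+1; (−1)^{2·2·3}·(-1)^2·(+1)^2 = +1.
v=13: a=13^7·(≡1), b=13^4·(≡12) mod 13; (1|13)=+1, (12|13)=+1; (−1)^{7·4·6}·(+1)^4·(+1)^7 = +1.
v=17: a=17^3·(≡4), b=17^2·(≡14) mod 17; (4|17)=+1, (14|17)=-1; (−1)^{3·2·8}·(+1)^2·(-1)^3 = -1.
v=11: a=11^-1·(≡4), b=11^-1·(≡5) mod 11; (4|11)=+1, (5|11)=+1; (−1)^{-1·-1·5}·(+1)^-1·(+1)^-1 = -1.
Ram(12155, 165) = {3, 5, 11, 17}; no ℚ_3-point on the conic.

[3, 5, 11, 17]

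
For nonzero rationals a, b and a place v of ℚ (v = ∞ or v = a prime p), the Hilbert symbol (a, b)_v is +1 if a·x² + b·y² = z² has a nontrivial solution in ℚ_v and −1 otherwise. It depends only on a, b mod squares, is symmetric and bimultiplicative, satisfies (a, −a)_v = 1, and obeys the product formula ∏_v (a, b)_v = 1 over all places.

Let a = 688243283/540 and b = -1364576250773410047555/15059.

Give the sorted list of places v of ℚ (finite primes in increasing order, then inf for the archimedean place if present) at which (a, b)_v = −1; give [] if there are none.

[11, 17]

Mod squares: a ≡ 23205, b ≡ -2145. Check v ∈ {∞, 2, 3, 5, 7, 11, 13, 17, 19, 23, 29, 37, 43}.
v=37: a=37^0·(≡35), b=37^-2·(≡12) mod 37; (35|37)=-1, (12|37)=+1; (−1)^{0·-2·18}·(-1)^-2·(+1)^0 = +1.
v=23: a=23^2·(≡5), b=23^2·(≡5) mod 23; (5|23)=-1, (5|23)=-1; (−1)^{2·2·11}·(-1)^2·(-1)^2 = +1.
v=5: a=5^-1·(≡1), b=5^1·(≡1) mod 5; (1|5)=+1, (1|5)=+1; (−1)^{-1·1·2}·(+1)^1·(+1)^-1 = +1.
v=3: a=3^-3·(≡1), b=3^1·(≡2) mod 3; (1|3)=+1, (2|3)=-1; (−1)^{-3·1·1}·(+1)^1·(-1)^-3 = +1.
v=19: a=19^0·(≡4), b=19^2·(≡13) mod 19; (4|19)=+1, (13|19)=-1; (−1)^{0·2·9}·(+1)^2·(-1)^0 = +1.
v=43: a=43^0·(≡30), b=43^2·(≡18) mod 43; (30|43)=-1, (18|43)=-1; (−1)^{0·2·21}·(-1)^2·(-1)^0 = +1.
v=∞: 23205 > 0 and -2145 < 0  ⇒  (a,b)_∞ = +1.
v=13: a=13^1·(≡12), b=13^5·(≡9) mod 13; (12|13)=+1, (9|13)=+1; (−1)^{1·5·6}·(+1)^5·(+1)^1 = +1.
v=11: a=11^0·(≡2), b=11^-1·(≡1) mod 11; (2|11)=-1, (1|11)=+1; (−1)^{0·-1·5}·(-1)^-1·(+1)^0 = -1.
v=2: v_2(a)=-2, v_2(b)=0; units ≡ 5, 7 (mod 8); ε·ε+αω+βω = 0·1+-2·0+0·1 ≡ 0  ⇒  (a,b)_2 = +1.
v=29: a=29^2·(≡20), b=29^0·(≡5) mod 29; (20|29)=+1, (5|29)=+1; (−1)^{2·0·14}·(+1)^0·(+1)^2 = +1.
v=17: a=17^1·(≡10), b=17^2·(≡10) mod 17; (10|17)=-1, (10|17)=-1; (−1)^{1·2·8}·(-1)^2·(-1)^1 = -1.
v=7: a=7^1·(≡2), b=7^4·(≡2) mod 7; (2|7)=+1, (2|7)=+1; (−1)^{1·4·3}·(+1)^4·(+1)^1 = +1.
Ram(23205, -2145) = {11, 17}; no ℚ_11-point on the conic.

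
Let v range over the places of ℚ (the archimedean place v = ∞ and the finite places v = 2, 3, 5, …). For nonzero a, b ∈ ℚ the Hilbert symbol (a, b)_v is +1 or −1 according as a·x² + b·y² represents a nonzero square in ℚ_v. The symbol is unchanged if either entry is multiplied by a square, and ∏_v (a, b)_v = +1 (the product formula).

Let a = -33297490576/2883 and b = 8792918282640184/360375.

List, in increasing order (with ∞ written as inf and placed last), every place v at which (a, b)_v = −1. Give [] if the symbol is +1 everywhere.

Mod squares: a ≡ -3, b ≡ 43890. Check v ∈ {∞, 2, 3, 5, 7, 11, 19, 31}.
v=7: a=7^8·(≡1), b=7^9·(≡5) mod 7; (1|7)=+1, (5|7)=-1; (−1)^{8·9·3}·(+1)^9·(-1)^8 = +1.
v=19: a=19^2·(≡1), b=19^5·(≡6) mod 19; (1|19)=+1, (6|19)=+1; (−1)^{2·5·9}·(+1)^5·(+1)^2 = +1.
v=∞: -3 < 0 and 43890 > 0  ⇒  (a,b)_∞ = +1.
v=5: a=5^0·(≡3), b=5^-3·(≡3) mod 5; (3|5)=-1, (3|5)=-1; (−1)^{0·-3·2}·(-1)^-3·(-1)^0 = -1.
v=31: a=31^-2·(≡8), b=31^-2·(≡16) mod 31; (8|31)=+1, (16|31)=+1; (−1)^{-2·-2·15}·(+1)^-2·(+1)^-2 = +1.
v=3: a=3^-1·(≡2), b=3^-1·(≡2) mod 3; (2|3)=-1, (2|3)=-1; (−1)^{-1·-1·1}·(-1)^-1·(-1)^-1 = -1.
v=11: a=11^0·(≡2), b=11^1·(≡6) mod 11; (2|11)=-1, (6|11)=-1; (−1)^{0·1·5}·(-1)^1·(-1)^0 = -1.
v=2: v_2(a)=4, v_2(b)=3; units ≡ 5, 1 (mod 8); ε·ε+αω+βω = 0·0+4·0+3·1 ≡ 1  ⇒  (a,b)_2 = -1.
(-3, 43890 / ℚ) ramifies at {2, 3, 5, 11}: a division algebra.

[2, 3, 5, 11]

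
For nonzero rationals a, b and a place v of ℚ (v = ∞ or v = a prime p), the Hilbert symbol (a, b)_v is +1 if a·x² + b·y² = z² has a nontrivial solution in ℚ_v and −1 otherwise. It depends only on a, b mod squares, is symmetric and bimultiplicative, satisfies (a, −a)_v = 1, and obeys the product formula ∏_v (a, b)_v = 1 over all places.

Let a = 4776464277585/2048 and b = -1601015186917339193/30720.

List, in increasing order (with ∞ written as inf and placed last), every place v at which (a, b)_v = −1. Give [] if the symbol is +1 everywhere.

[5, 7, 13, 43]

(a, b) ≡ (2699970, -14190) mod (ℚ^×)²; places V = {2, 3, 5, 7, 11, 13, 19, 23, 43, ∞}.
(a,b)_19: α=2, u≡12; β=4, v≡13 (mod 19); (12|19)=-1, (13|19)=-1; sign (−1)^0·-1^4·-1^2 = +1.
(a,b)_13: α=1, u≡6; β=2, v≡6 (mod 13); (6|13)=-1, (6|13)=-1; sign (−1)^0·-1^2·-1^1 = -1.
(a,b)_43: α=1, u≡24; β=1, v≡23 (mod 43); (24|43)=+1, (23|43)=+1; sign (−1)^1·+1^1·+1^1 = -1.
(a,b)_2: α=-11, β=-11; u≡1, v≡1 (mod 8); ε(u)ε(v)=0·0, αω(v)=-11·0, βω(u)=-11·0; sum ≡ 0  ⇒  +1.
(a,b)_23: α=1, u≡21; β=2, v≡13 (mod 23); (21|23)=-1, (13|23)=+1; sign (−1)^0·-1^2·+1^1 = +1.
(a,b)_∞: sgn(2699970)=+, sgn(-14190)=−, so +1.
(a,b)_5: α=1, u≡4; β=-1, v≡3 (mod 5); (4|5)=+1, (3|5)=-1; sign (−1)^0·+1^-1·-1^1 = -1.
(a,b)_3: α=5, u≡2; β=-1, v≡1 (mod 3); (2|3)=-1, (1|3)=+1; sign (−1)^1·-1^-1·+1^5 = +1.
(a,b)_7: α=1, u≡5; β=4, v≡5 (mod 7); (5|7)=-1, (5|7)=-1; sign (−1)^0·-1^4·-1^1 = -1.
(a,b)_11: α=2, u≡4; β=3, v≡6 (mod 11); (4|11)=+1, (6|11)=-1; sign (−1)^0·+1^3·-1^2 = +1.
|Ram(2699970, -14190)| = 4, even; anisotropic at {5, 7, 13, 43}.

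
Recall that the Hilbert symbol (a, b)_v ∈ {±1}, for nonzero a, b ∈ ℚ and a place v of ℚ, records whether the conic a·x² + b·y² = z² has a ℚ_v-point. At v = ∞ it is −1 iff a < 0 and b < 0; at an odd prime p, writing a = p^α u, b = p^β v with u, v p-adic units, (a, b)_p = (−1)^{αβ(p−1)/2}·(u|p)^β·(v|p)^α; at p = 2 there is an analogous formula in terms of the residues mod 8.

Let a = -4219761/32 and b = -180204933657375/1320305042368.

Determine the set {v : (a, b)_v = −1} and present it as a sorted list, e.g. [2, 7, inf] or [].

Mod squares: a ≡ -49938, b ≡ -3076385. Check v ∈ {∞, 2, 3, 5, 7, 11, 13, 19, 29, 37, 41, 47, 53}.
v=2: v_2(a)=-5, v_2(b)=-6; units ≡ 7, 7 (mod 8); ε·ε+αω+βω = 1·1+-5·0+-6·0 ≡ 1  ⇒  (a,b)_2 = -1.
v=53: a=53^0·(≡18), b=53^1·(≡16) mod 53; (18|53)=-1, (16|53)=+1; (−1)^{0·1·26}·(-1)^1·(+1)^0 = -1.
v=7: a=7^1·(≡6), b=7^0·(≡6) mod 7; (6|7)=-1, (6|7)=-1; (−1)^{1·0·3}·(-1)^0·(-1)^1 = -1.
v=∞: -49938 < 0 and -3076385 < 0  ⇒  (a,b)_∞ = -1.
v=5: a=5^0·(≡2), b=5^3·(≡2) mod 5; (2|5)=-1, (2|5)=-1; (−1)^{0·3·2}·(-1)^3·(-1)^0 = -1.
v=11: a=11^0·(≡7), b=11^2·(≡2) mod 11; (7|11)=-1, (2|11)=-1; (−1)^{0·2·5}·(-1)^2·(-1)^0 = +1.
v=19: a=19^0·(≡18), b=19^-3·(≡18) mod 19; (18|19)=-1, (18|19)=-1; (−1)^{0·-3·9}·(-1)^-3·(-1)^0 = -1.
v=13: a=13^2·(≡5), b=13^-3·(≡7) mod 13; (5|13)=-1, (7|13)=-1; (−1)^{2·-3·6}·(-1)^-3·(-1)^2 = -1.
v=37: a=37^0·(≡34), b=37^-2·(≡19) mod 37; (34|37)=+1, (19|37)=-1; (−1)^{0·-2·18}·(+1)^-2·(-1)^0 = +1.
v=29: a=29^1·(≡14), b=29^0·(≡28) mod 29; (14|29)=-1, (28|29)=+1; (−1)^{1·0·14}·(-1)^0·(+1)^1 = +1.
v=47: a=47^0·(≡13), b=47^1·(≡32) mod 47; (13|47)=-1, (32|47)=+1; (−1)^{0·1·23}·(-1)^1·(+1)^0 = -1.
v=3: a=3^1·(≡1), b=3^14·(≡1) mod 3; (1|3)=+1, (1|3)=+1; (−1)^{1·14·1}·(+1)^14·(+1)^1 = +1.
v=41: a=41^1·(≡24), b=41^0·(≡9) mod 41; (24|41)=-1, (9|41)=+1; (−1)^{1·0·20}·(-1)^0·(+1)^1 = +1.
(-49938, -3076385 / ℚ) ramifies at {2, 5, 7, 13, 19, 47, 53, ∞}: a division algebra.

[2, 5, 7, 13, 19, 47, 53, inf]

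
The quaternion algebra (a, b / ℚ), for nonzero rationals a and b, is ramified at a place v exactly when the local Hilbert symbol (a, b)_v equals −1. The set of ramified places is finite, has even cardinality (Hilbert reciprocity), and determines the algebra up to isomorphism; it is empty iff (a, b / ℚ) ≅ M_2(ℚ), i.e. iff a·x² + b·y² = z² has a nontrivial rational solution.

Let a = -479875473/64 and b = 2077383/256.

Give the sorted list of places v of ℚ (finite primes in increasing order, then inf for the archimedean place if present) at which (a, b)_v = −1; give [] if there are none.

(a, b) ≡ (-17, 3927) mod (ℚ^×)²; places V = {2, 3, 7, 11, 17, 23, ∞}.
(a,b)_17: α=1, u≡16; β=1, v≡3 (mod 17); (16|17)=+1, (3|17)=-1; sign (−1)^0·+1^1·-1^1 = -1.
(a,b)_7: α=2, u≡1; β=1, v≡1 (mod 7); (1|7)=+1, (1|7)=+1; sign (−1)^0·+1^1·+1^2 = +1.
(a,b)_11: α=2, u≡3; β=1, v≡9 (mod 11); (3|11)=+1, (9|11)=+1; sign (−1)^0·+1^1·+1^2 = +1.
(a,b)_3: α=2, u≡1; β=1, v≡1 (mod 3); (1|3)=+1, (1|3)=+1; sign (−1)^0·+1^1·+1^2 = +1.
(a,b)_∞: sgn(-17)=−, sgn(3927)=+, so +1.
(a,b)_2: α=-6, β=-8; u≡7, v≡7 (mod 8); ε(u)ε(v)=1·1, αω(v)=-6·0, βω(u)=-8·0; sum ≡ 1  ⇒  -1.
(a,b)_23: α=2, u≡8; β=2, v≡21 (mod 23); (8|23)=+1, (21|23)=-1; sign (−1)^0·+1^2·-1^2 = +1.
Ram(-17, 3927) = {2, 17}; no ℚ_2-point on the conic.

[2, 17]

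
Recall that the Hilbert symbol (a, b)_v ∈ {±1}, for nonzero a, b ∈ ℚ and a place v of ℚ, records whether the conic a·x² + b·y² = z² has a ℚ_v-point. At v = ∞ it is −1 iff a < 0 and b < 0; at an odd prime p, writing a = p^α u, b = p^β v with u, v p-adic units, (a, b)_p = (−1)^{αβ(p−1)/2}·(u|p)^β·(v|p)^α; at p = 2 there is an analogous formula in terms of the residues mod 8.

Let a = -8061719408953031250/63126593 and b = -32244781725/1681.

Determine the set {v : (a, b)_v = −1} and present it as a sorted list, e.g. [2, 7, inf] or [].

Mod squares: a ≡ -1938, b ≡ -29. Check v ∈ {∞, 2, 3, 5, 11, 13, 17, 19, 29, 41, 47}.
v=13: a=13^2·(≡9), b=13^2·(≡1) mod 13; (9|13)=+1, (1|13)=+1; (−1)^{2·2·6}·(+1)^2·(+1)^2 = +1.
v=∞: -1938 < 0 and -29 < 0  ⇒  (a,b)_∞ = -1.
v=11: a=11^2·(≡1), b=11^0·(≡1) mod 11; (1|11)=+1, (1|11)=+1; (−1)^{2·0·5}·(+1)^0·(+1)^2 = +1.
v=3: a=3^7·(≡2), b=3^6·(≡1) mod 3; (2|3)=-1, (1|3)=+1; (−1)^{7·6·1}·(-1)^6·(+1)^7 = +1.
v=5: a=5^6·(≡2), b=5^2·(≡1) mod 5; (2|5)=-1, (1|5)=+1; (−1)^{6·2·2}·(-1)^2·(+1)^6 = +1.
v=47: a=47^-2·(≡27), b=47^0·(≡7) mod 47; (27|47)=+1, (7|47)=+1; (−1)^{-2·0·23}·(+1)^0·(+1)^-2 = +1.
v=17: a=17^-1·(≡11), b=17^0·(≡10) mod 17; (11|17)=-1, (10|17)=-1; (−1)^{-1·0·8}·(-1)^0·(-1)^-1 = -1.
v=2: v_2(a)=1, v_2(b)=0; units ≡ 7, 3 (mod 8); ε·ε+αω+βω = 1·1+1·1+0·0 ≡ 0  ⇒  (a,b)_2 = +1.
v=29: a=29^2·(≡28), b=29^1·(≡25) mod 29; (28|29)=+1, (25|29)=+1; (−1)^{2·1·14}·(+1)^1·(+1)^2 = +1.
v=19: a=19^3·(≡12), b=19^2·(≡11) mod 19; (12|19)=-1, (11|19)=+1; (−1)^{3·2·9}·(-1)^2·(+1)^3 = +1.
v=41: a=41^-2·(≡15), b=41^-2·(≡6) mod 41; (15|41)=-1, (6|41)=-1; (−1)^{-2·-2·20}·(-1)^-2·(-1)^-2 = +1.
(-1938, -29 / ℚ) ramifies at {17, ∞}: a division algebra.

[17, inf]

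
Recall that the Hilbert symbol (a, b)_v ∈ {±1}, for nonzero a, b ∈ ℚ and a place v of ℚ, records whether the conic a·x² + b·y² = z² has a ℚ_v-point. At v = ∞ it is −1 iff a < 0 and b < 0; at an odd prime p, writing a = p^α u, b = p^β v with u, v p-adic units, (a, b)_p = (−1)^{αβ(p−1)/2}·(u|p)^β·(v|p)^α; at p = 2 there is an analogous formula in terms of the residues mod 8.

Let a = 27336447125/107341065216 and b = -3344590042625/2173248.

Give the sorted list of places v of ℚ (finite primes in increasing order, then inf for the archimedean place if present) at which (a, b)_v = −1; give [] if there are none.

[2, 23, 29, 31]

(a, b) ≡ (421135, -63428365) mod (ℚ^×)²; places V = {2, 3, 5, 7, 11, 13, 19, 23, 29, 31, ∞}.
(a,b)_2: α=-10, β=-6; u≡7, v≡3 (mod 8); ε(u)ε(v)=1·1, αω(v)=-10·1, βω(u)=-6·0; sum ≡ 1  ⇒  -1.
(a,b)_31: α=1, u≡10; β=2, v≡30 (mod 31); (10|31)=+1, (30|31)=-1; sign (−1)^0·+1^2·-1^1 = -1.
(a,b)_∞: sgn(421135)=+, sgn(-63428365)=−, so +1.
(a,b)_19: α=1, u≡6; β=1, v≡13 (mod 19); (6|19)=+1, (13|19)=-1; sign (−1)^1·+1^1·-1^1 = +1.
(a,b)_23: α=0, u≡7; β=1, v≡21 (mod 23); (7|23)=-1, (21|23)=-1; sign (−1)^0·-1^1·-1^0 = -1.
(a,b)_29: α=0, u≡18; β=1, v≡16 (mod 29); (18|29)=-1, (16|29)=+1; sign (−1)^0·-1^1·+1^0 = -1.
(a,b)_5: α=3, u≡2; β=3, v≡3 (mod 5); (2|5)=-1, (3|5)=-1; sign (−1)^0·-1^3·-1^3 = +1.
(a,b)_3: α=-4, u≡1; β=-2, v≡2 (mod 3); (1|3)=+1, (2|3)=-1; sign (−1)^0·+1^-2·-1^-4 = +1.
(a,b)_13: α=5, u≡4; β=3, v≡3 (mod 13); (4|13)=+1, (3|13)=+1; sign (−1)^0·+1^3·+1^5 = +1.
(a,b)_7: α=-6, u≡2; β=-3, v≡1 (mod 7); (2|7)=+1, (1|7)=+1; sign (−1)^0·+1^-3·+1^-6 = +1.
(a,b)_11: α=-1, u≡4; β=-1, v≡6 (mod 11); (4|11)=+1, (6|11)=-1; sign (−1)^1·+1^-1·-1^-1 = +1.
Ram(421135, -63428365) = {2, 23, 29, 31}; no ℚ_2-point on the conic.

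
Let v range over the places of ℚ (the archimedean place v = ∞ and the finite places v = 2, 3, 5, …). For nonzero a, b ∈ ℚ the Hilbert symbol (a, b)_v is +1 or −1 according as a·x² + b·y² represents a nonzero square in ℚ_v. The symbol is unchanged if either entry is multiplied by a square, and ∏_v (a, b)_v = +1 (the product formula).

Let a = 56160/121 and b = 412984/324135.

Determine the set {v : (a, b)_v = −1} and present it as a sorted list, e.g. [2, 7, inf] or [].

[2, 13]

(a, b) ≡ (390, 4290) mod (ℚ^×)²; places V = {2, 3, 5, 7, 11, 13, 19, ∞}.
(a,b)_11: α=-2, u≡5; β=1, v≡5 (mod 11); (5|11)=+1, (5|11)=+1; sign (−1)^0·+1^1·+1^-2 = +1.
(a,b)_13: α=1, u≡1; β=1, v≡8 (mod 13); (1|13)=+1, (8|13)=-1; sign (−1)^0·+1^1·-1^1 = -1.
(a,b)_19: α=0, u≡13; β=2, v≡3 (mod 19); (13|19)=-1, (3|19)=-1; sign (−1)^0·-1^2·-1^0 = +1.
(a,b)_5: α=1, u≡2; β=-1, v≡2 (mod 5); (2|5)=-1, (2|5)=-1; sign (−1)^0·-1^-1·-1^1 = +1.
(a,b)_∞: sgn(390)=+, sgn(4290)=+, so +1.
(a,b)_7: α=0, u≡3; β=-4, v≡6 (mod 7); (3|7)=-1, (6|7)=-1; sign (−1)^0·-1^-4·-1^0 = +1.
(a,b)_3: α=3, u≡1; β=-3, v≡2 (mod 3); (1|3)=+1, (2|3)=-1; sign (−1)^1·+1^-3·-1^3 = +1.
(a,b)_2: α=5, β=3; u≡3, v≡1 (mod 8); ε(u)ε(v)=1·0, αω(v)=5·0, βω(u)=3·1; sum ≡ 1  ⇒  -1.
|Ram(390, 4290)| = 2, even; anisotropic at {2, 13}.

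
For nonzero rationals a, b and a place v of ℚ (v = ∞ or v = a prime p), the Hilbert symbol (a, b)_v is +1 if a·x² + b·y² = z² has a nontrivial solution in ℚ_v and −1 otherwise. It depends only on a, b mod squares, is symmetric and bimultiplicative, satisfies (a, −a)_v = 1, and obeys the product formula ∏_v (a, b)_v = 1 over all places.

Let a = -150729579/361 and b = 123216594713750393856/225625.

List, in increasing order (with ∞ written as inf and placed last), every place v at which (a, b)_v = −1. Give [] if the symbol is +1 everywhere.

[3, 11]

(a, b) ≡ (-91, 429) mod (ℚ^×)²; places V = {2, 3, 5, 7, 11, 13, 19, ∞}.
(a,b)_5: α=0, u≡1; β=-4, v≡1 (mod 5); (1|5)=+1, (1|5)=+1; sign (−1)^0·+1^-4·+1^0 = +1.
(a,b)_13: α=3, u≡2; β=7, v≡6 (mod 13); (2|13)=-1, (6|13)=-1; sign (−1)^0·-1^7·-1^3 = +1.
(a,b)_3: α=4, u≡2; β=5, v≡2 (mod 3); (2|3)=-1, (2|3)=-1; sign (−1)^0·-1^5·-1^4 = -1.
(a,b)_7: α=1, u≡2; β=2, v≡1 (mod 7); (2|7)=+1, (1|7)=+1; sign (−1)^0·+1^2·+1^1 = +1.
(a,b)_∞: sgn(-91)=−, sgn(429)=+, so +1.
(a,b)_2: α=0, β=10; u≡5, v≡5 (mod 8); ε(u)ε(v)=0·0, αω(v)=0·1, βω(u)=10·1; sum ≡ 0  ⇒  +1.
(a,b)_19: α=-2, u≡5; β=-2, v≡17 (mod 19); (5|19)=+1, (17|19)=+1; sign (−1)^0·+1^-2·+1^-2 = +1.
(a,b)_11: α=2, u≡2; β=5, v≡6 (mod 11); (2|11)=-1, (6|11)=-1; sign (−1)^0·-1^5·-1^2 = -1.
Ram(-91, 429) = {3, 11}; no ℚ_3-point on the conic.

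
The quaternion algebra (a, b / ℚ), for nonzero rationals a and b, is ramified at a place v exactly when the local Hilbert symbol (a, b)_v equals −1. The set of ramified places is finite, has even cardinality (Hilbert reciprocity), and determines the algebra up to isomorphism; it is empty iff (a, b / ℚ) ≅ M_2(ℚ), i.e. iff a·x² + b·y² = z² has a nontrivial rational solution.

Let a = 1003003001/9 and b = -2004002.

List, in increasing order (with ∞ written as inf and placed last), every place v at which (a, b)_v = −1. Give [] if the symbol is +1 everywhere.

[7, 13]

(a, b) ≡ (1001, -2) mod (ℚ^×)²; places V = {2, 3, 7, 11, 13, ∞}.
(a,b)_11: α=3, u≡3; β=2, v≡4 (mod 11); (3|11)=+1, (4|11)=+1; sign (−1)^0·+1^2·+1^3 = +1.
(a,b)_7: α=3, u≡3; β=2, v≡3 (mod 7); (3|7)=-1, (3|7)=-1; sign (−1)^0·-1^2·-1^3 = -1.
(a,b)_∞: sgn(1001)=+, sgn(-2)=−, so +1.
(a,b)_3: α=-2, u≡2; β=0, v≡1 (mod 3); (2|3)=-1, (1|3)=+1; sign (−1)^0·-1^0·+1^-2 = +1.
(a,b)_2: α=0, β=1; u≡1, v≡7 (mod 8); ε(u)ε(v)=0·1, αω(v)=0·0, βω(u)=1·0; sum ≡ 0  ⇒  +1.
(a,b)_13: α=3, u≡10; β=2, v≡11 (mod 13); (10|13)=+1, (11|13)=-1; sign (−1)^0·+1^2·-1^3 = -1.
Ram(1001, -2) = {7, 13}; no ℚ_7-point on the conic.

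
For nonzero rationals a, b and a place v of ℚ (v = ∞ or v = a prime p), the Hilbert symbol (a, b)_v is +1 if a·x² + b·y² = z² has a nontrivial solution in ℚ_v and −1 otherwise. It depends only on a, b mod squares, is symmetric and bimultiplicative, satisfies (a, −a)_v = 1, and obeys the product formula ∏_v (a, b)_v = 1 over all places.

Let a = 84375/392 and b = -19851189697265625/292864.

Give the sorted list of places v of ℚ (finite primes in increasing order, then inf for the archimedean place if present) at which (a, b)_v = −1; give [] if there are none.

[5, 11]

Mod squares: a ≡ 30, b ≡ -4862. Check v ∈ {∞, 2, 3, 5, 7, 11, 13, 17}.
v=3: a=3^3·(≡1), b=3^14·(≡1) mod 3; (1|3)=+1, (1|3)=+1; (−1)^{3·14·1}·(+1)^14·(+1)^3 = +1.
v=7: a=7^-2·(≡4), b=7^0·(≡3) mod 7; (4|7)=+1, (3|7)=-1; (−1)^{-2·0·3}·(+1)^0·(-1)^-2 = +1.
v=13: a=13^0·(≡9), b=13^-1·(≡10) mod 13; (9|13)=+1, (10|13)=+1; (−1)^{0·-1·6}·(+1)^-1·(+1)^0 = +1.
v=17: a=17^0·(≡4), b=17^1·(≡12) mod 17; (4|17)=+1, (12|17)=-1; (−1)^{0·1·8}·(+1)^1·(-1)^0 = +1.
v=∞: 30 > 0 and -4862 < 0  ⇒  (a,b)_∞ = +1.
v=5: a=5^5·(≡1), b=5^12·(≡3) mod 5; (1|5)=+1, (3|5)=-1; (−1)^{5·12·2}·(+1)^12·(-1)^5 = -1.
v=2: v_2(a)=-3, v_2(b)=-11; units ≡ 7, 1 (mod 8); ε·ε+αω+βω = 1·0+-3·0+-11·0 ≡ 0  ⇒  (a,b)_2 = +1.
v=11: a=11^0·(≡7), b=11^-1·(≡4) mod 11; (7|11)=-1, (4|11)=+1; (−1)^{0·-1·5}·(-1)^-1·(+1)^0 = -1.
(30, -4862 / ℚ) ramifies at {5, 11}: a division algebra.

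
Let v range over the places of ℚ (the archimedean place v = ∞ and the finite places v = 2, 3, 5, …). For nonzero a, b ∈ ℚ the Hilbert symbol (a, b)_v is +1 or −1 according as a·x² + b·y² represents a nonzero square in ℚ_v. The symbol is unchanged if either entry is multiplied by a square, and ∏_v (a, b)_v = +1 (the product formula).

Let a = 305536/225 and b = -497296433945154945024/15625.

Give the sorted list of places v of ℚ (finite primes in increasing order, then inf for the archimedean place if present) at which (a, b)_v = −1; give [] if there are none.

Mod squares: a ≡ 4774, b ≡ -83886. Check v ∈ {∞, 2, 3, 5, 7, 11, 31, 41}.
v=3: a=3^-2·(≡1), b=3^5·(≡1) mod 3; (1|3)=+1, (1|3)=+1; (−1)^{-2·5·1}·(+1)^5·(+1)^-2 = +1.
v=7: a=7^1·(≡3), b=7^4·(≡4) mod 7; (3|7)=-1, (4|7)=+1; (−1)^{1·4·3}·(-1)^4·(+1)^1 = +1.
v=31: a=31^1·(≡23), b=31^3·(≡13) mod 31; (23|31)=-1, (13|31)=-1; (−1)^{1·3·15}·(-1)^3·(-1)^1 = -1.
v=11: a=11^1·(≡9), b=11^3·(≡6) mod 11; (9|11)=+1, (6|11)=-1; (−1)^{1·3·5}·(+1)^3·(-1)^1 = +1.
v=5: a=5^-2·(≡4), b=5^-6·(≡1) mod 5; (4|5)=+1, (1|5)=+1; (−1)^{-2·-6·2}·(+1)^-6·(+1)^-2 = +1.
v=∞: 4774 > 0 and -83886 < 0  ⇒  (a,b)_∞ = +1.
v=41: a=41^0·(≡33), b=41^1·(≡2) mod 41; (33|41)=+1, (2|41)=+1; (−1)^{0·1·20}·(+1)^1·(+1)^0 = +1.
v=2: v_2(a)=7, v_2(b)=19; units ≡ 3, 1 (mod 8); ε·ε+αω+βω = 1·0+7·0+19·1 ≡ 1  ⇒  (a,b)_2 = -1.
(4774, -83886 / ℚ) ramifies at {2, 31}: a division algebra.

[2, 31]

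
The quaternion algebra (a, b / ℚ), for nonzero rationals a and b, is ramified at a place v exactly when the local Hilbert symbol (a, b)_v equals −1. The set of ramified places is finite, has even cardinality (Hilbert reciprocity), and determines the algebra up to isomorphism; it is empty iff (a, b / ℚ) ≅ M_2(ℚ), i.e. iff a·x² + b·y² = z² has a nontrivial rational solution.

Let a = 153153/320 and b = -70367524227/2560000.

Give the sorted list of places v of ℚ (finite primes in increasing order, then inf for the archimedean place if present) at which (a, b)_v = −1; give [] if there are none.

(a, b) ≡ (85085, -3) mod (ℚ^×)²; places V = {2, 3, 5, 7, 11, 13, 17, ∞}.
(a,b)_13: α=1, u≡2; β=2, v≡12 (mod 13); (2|13)=-1, (12|13)=+1; sign (−1)^0·-1^2·+1^1 = +1.
(a,b)_11: α=1, u≡8; β=2, v≡2 (mod 11); (8|11)=-1, (2|11)=-1; sign (−1)^0·-1^2·-1^1 = -1.
(a,b)_3: α=2, u≡2; β=5, v≡2 (mod 3); (2|3)=-1, (2|3)=-1; sign (−1)^0·-1^5·-1^2 = -1.
(a,b)_17: α=1, u≡6; β=2, v≡12 (mod 17); (6|17)=-1, (12|17)=-1; sign (−1)^0·-1^2·-1^1 = -1.
(a,b)_5: α=-1, u≡2; β=-4, v≡3 (mod 5); (2|5)=-1, (3|5)=-1; sign (−1)^0·-1^-4·-1^-1 = -1.
(a,b)_7: α=1, u≡5; β=2, v≡4 (mod 7); (5|7)=-1, (4|7)=+1; sign (−1)^0·-1^2·+1^1 = +1.
(a,b)_2: α=-6, β=-12; u≡5, v≡5 (mod 8); ε(u)ε(v)=0·0, αω(v)=-6·1, βω(u)=-12·1; sum ≡ 0  ⇒  +1.
(a,b)_∞: sgn(85085)=+, sgn(-3)=−, so +1.
Ram(85085, -3) = {3, 5, 11, 17}; no ℚ_3-point on the conic.

[3, 5, 11, 17]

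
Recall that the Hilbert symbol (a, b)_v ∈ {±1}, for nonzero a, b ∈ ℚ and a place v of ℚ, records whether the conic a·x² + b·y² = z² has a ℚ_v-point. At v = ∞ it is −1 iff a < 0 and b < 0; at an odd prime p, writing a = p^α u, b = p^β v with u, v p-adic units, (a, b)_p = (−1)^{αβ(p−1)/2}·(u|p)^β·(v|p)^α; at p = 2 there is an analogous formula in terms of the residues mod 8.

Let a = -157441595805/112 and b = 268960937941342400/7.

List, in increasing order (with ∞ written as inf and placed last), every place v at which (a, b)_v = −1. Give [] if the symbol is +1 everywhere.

[5, 7, 29, 31]

(a, b) ≡ (-16835, 6293) mod (ℚ^×)²; places V = {2, 3, 5, 7, 13, 29, 31, 37, ∞}.
(a,b)_7: α=-1, u≡5; β=-1, v≡5 (mod 7); (5|7)=-1, (5|7)=-1; sign (−1)^1·-1^-1·-1^-1 = -1.
(a,b)_∞: sgn(-16835)=−, sgn(6293)=+, so +1.
(a,b)_5: α=1, u≡2; β=2, v≡3 (mod 5); (2|5)=-1, (3|5)=-1; sign (−1)^0·-1^2·-1^1 = -1.
(a,b)_31: α=2, u≡21; β=3, v≡30 (mod 31); (21|31)=-1, (30|31)=-1; sign (−1)^0·-1^3·-1^2 = -1.
(a,b)_3: α=4, u≡1; β=0, v≡2 (mod 3); (1|3)=+1, (2|3)=-1; sign (−1)^0·+1^0·-1^4 = +1.
(a,b)_29: α=2, u≡12; β=3, v≡15 (mod 29); (12|29)=-1, (15|29)=-1; sign (−1)^0·-1^3·-1^2 = -1.
(a,b)_13: α=1, u≡2; β=2, v≡12 (mod 13); (2|13)=-1, (12|13)=+1; sign (−1)^0·-1^2·+1^1 = +1.
(a,b)_2: α=-4, β=6; u≡5, v≡5 (mod 8); ε(u)ε(v)=0·0, αω(v)=-4·1, βω(u)=6·1; sum ≡ 0  ⇒  +1.
(a,b)_37: α=1, u≡1; β=2, v≡10 (mod 37); (1|37)=+1, (10|37)=+1; sign (−1)^0·+1^2·+1^1 = +1.
|Ram(-16835, 6293)| = 4, even; anisotropic at {5, 7, 29, 31}.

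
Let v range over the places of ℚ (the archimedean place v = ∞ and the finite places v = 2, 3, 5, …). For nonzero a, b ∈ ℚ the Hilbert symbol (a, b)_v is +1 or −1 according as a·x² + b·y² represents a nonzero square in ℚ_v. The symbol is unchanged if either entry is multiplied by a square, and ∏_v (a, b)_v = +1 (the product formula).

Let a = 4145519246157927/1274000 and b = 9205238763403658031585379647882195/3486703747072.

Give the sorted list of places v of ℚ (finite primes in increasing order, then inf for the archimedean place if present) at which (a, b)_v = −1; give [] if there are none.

[2, 5, 31, 37]

(a, b) ≡ (26455, 82615) mod (ℚ^×)²; places V = {2, 3, 5, 7, 11, 13, 17, 31, 37, 41, ∞}.
(a,b)_∞: sgn(26455)=+, sgn(82615)=+, so +1.
(a,b)_13: α=-1, u≡11; β=-1, v≡11 (mod 13); (11|13)=-1, (11|13)=-1; sign (−1)^0·-1^-1·-1^-1 = +1.
(a,b)_3: α=8, u≡1; β=20, v≡1 (mod 3); (1|3)=+1, (1|3)=+1; sign (−1)^0·+1^20·+1^8 = +1.
(a,b)_5: α=-3, u≡1; β=1, v≡2 (mod 5); (1|5)=+1, (2|5)=-1; sign (−1)^0·+1^1·-1^-3 = -1.
(a,b)_17: α=0, u≡14; β=-4, v≡5 (mod 17); (14|17)=-1, (5|17)=-1; sign (−1)^0·-1^-4·-1^0 = +1.
(a,b)_31: α=4, u≡13; β=7, v≡23 (mod 31); (13|31)=-1, (23|31)=-1; sign (−1)^0·-1^7·-1^4 = -1.
(a,b)_2: α=-4, β=-16; u≡7, v≡7 (mod 8); ε(u)ε(v)=1·1, αω(v)=-4·0, βω(u)=-16·0; sum ≡ 1  ⇒  -1.
(a,b)_7: α=-2, u≡4; β=-2, v≡2 (mod 7); (4|7)=+1, (2|7)=+1; sign (−1)^0·+1^-2·+1^-2 = +1.
(a,b)_41: α=2, u≡31; β=5, v≡28 (mod 41); (31|41)=+1, (28|41)=-1; sign (−1)^0·+1^5·-1^2 = +1.
(a,b)_37: α=1, u≡21; β=2, v≡18 (mod 37); (21|37)=+1, (18|37)=-1; sign (−1)^0·+1^2·-1^1 = -1.
(a,b)_11: α=1, u≡10; β=2, v≡3 (mod 11); (10|11)=-1, (3|11)=+1; sign (−1)^0·-1^2·+1^1 = +1.
|Ram(26455, 82615)| = 4, even; anisotropic at {2, 5, 31, 37}.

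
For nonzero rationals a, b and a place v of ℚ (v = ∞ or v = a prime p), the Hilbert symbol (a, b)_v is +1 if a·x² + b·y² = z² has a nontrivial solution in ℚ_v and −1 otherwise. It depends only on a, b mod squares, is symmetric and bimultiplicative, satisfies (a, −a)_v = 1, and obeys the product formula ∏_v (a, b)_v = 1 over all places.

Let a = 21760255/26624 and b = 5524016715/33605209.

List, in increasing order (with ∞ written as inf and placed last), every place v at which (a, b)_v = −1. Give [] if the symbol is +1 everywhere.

Mod squares: a ≡ 1430, b ≡ 255635. Check v ∈ {∞, 2, 3, 5, 7, 11, 13, 17, 29, 31, 37, 41, 43}.
v=17: a=17^2·(≡1), b=17^-2·(≡12) mod 17; (1|17)=+1, (12|17)=-1; (−1)^{2·-2·8}·(+1)^-2·(-1)^2 = +1.
v=31: a=31^0·(≡8), b=31^-2·(≡18) mod 31; (8|31)=+1, (18|31)=+1; (−1)^{0·-2·15}·(+1)^-2·(+1)^0 = +1.
v=41: a=41^0·(≡8), b=41^1·(≡17) mod 41; (8|41)=+1, (17|41)=-1; (−1)^{0·1·20}·(+1)^1·(-1)^0 = +1.
v=13: a=13^-1·(≡7), b=13^0·(≡9) mod 13; (7|13)=-1, (9|13)=+1; (−1)^{-1·0·6}·(-1)^0·(+1)^-1 = +1.
v=5: a=5^1·(≡4), b=5^1·(≡2) mod 5; (4|5)=+1, (2|5)=-1; (−1)^{1·1·2}·(+1)^1·(-1)^1 = -1.
v=43: a=43^0·(≡15), b=43^1·(≡10) mod 43; (15|43)=+1, (10|43)=+1; (−1)^{0·1·21}·(+1)^1·(+1)^0 = +1.
v=2: v_2(a)=-11, v_2(b)=0; units ≡ 3, 3 (mod 8); ε·ε+αω+βω = 1·1+-11·1+0·1 ≡ 0  ⇒  (a,b)_2 = +1.
v=3: a=3^0·(≡2), b=3^2·(≡2) mod 3; (2|3)=-1, (2|3)=-1; (−1)^{0·2·1}·(-1)^2·(-1)^0 = +1.
v=29: a=29^0·(≡9), b=29^1·(≡6) mod 29; (9|29)=+1, (6|29)=+1; (−1)^{0·1·14}·(+1)^1·(+1)^0 = +1.
v=37: a=37^2·(≡31), b=37^0·(≡18) mod 37; (31|37)=-1, (18|37)=-1; (−1)^{2·0·18}·(-1)^0·(-1)^2 = +1.
v=7: a=7^0·(≡2), b=7^4·(≡4) mod 7; (2|7)=+1, (4|7)=+1; (−1)^{0·4·3}·(+1)^4·(+1)^0 = +1.
v=∞: 1430 > 0 and 255635 > 0  ⇒  (a,b)_∞ = +1.
v=11: a=11^1·(≡5), b=11^-2·(≡8) mod 11; (5|11)=+1, (8|11)=-1; (−1)^{1·-2·5}·(+1)^-2·(-1)^1 = -1.
(1430, 255635 / ℚ) ramifies at {5, 11}: a division algebra.

[5, 11]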